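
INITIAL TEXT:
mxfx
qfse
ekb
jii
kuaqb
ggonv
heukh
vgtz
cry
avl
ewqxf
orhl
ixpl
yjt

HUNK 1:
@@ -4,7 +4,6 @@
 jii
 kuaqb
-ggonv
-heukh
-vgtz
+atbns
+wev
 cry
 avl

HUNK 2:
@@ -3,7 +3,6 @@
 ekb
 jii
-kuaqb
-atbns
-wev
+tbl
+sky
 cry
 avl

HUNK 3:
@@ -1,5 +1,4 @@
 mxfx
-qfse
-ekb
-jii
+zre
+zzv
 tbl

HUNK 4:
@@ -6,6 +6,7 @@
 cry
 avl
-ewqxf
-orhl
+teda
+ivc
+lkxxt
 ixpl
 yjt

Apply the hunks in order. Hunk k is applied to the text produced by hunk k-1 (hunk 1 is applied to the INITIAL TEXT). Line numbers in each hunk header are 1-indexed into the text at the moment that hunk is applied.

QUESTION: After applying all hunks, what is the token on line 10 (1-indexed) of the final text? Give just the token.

Hunk 1: at line 4 remove [ggonv,heukh,vgtz] add [atbns,wev] -> 13 lines: mxfx qfse ekb jii kuaqb atbns wev cry avl ewqxf orhl ixpl yjt
Hunk 2: at line 3 remove [kuaqb,atbns,wev] add [tbl,sky] -> 12 lines: mxfx qfse ekb jii tbl sky cry avl ewqxf orhl ixpl yjt
Hunk 3: at line 1 remove [qfse,ekb,jii] add [zre,zzv] -> 11 lines: mxfx zre zzv tbl sky cry avl ewqxf orhl ixpl yjt
Hunk 4: at line 6 remove [ewqxf,orhl] add [teda,ivc,lkxxt] -> 12 lines: mxfx zre zzv tbl sky cry avl teda ivc lkxxt ixpl yjt
Final line 10: lkxxt

Answer: lkxxt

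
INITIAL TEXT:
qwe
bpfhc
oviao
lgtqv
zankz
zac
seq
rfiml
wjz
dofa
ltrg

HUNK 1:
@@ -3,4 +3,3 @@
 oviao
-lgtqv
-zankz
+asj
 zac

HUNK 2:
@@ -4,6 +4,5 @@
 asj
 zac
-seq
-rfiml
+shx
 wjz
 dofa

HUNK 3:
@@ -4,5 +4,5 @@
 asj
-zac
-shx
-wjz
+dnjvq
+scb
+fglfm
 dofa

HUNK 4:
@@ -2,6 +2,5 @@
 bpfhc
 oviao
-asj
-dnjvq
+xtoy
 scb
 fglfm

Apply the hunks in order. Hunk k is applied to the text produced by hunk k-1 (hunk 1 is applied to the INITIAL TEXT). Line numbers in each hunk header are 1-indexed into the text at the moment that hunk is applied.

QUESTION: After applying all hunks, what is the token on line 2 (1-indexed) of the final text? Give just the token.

Answer: bpfhc

Derivation:
Hunk 1: at line 3 remove [lgtqv,zankz] add [asj] -> 10 lines: qwe bpfhc oviao asj zac seq rfiml wjz dofa ltrg
Hunk 2: at line 4 remove [seq,rfiml] add [shx] -> 9 lines: qwe bpfhc oviao asj zac shx wjz dofa ltrg
Hunk 3: at line 4 remove [zac,shx,wjz] add [dnjvq,scb,fglfm] -> 9 lines: qwe bpfhc oviao asj dnjvq scb fglfm dofa ltrg
Hunk 4: at line 2 remove [asj,dnjvq] add [xtoy] -> 8 lines: qwe bpfhc oviao xtoy scb fglfm dofa ltrg
Final line 2: bpfhc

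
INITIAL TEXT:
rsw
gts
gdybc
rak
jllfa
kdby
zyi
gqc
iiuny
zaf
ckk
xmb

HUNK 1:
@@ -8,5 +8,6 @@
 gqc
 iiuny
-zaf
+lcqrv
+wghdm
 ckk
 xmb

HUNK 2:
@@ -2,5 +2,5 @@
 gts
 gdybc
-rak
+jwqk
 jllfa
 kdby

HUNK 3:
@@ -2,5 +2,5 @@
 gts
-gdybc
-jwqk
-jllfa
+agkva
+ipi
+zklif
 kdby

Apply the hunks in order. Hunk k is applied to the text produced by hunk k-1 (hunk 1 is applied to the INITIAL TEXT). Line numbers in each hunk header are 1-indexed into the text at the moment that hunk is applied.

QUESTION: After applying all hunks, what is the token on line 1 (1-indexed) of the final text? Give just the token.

Answer: rsw

Derivation:
Hunk 1: at line 8 remove [zaf] add [lcqrv,wghdm] -> 13 lines: rsw gts gdybc rak jllfa kdby zyi gqc iiuny lcqrv wghdm ckk xmb
Hunk 2: at line 2 remove [rak] add [jwqk] -> 13 lines: rsw gts gdybc jwqk jllfa kdby zyi gqc iiuny lcqrv wghdm ckk xmb
Hunk 3: at line 2 remove [gdybc,jwqk,jllfa] add [agkva,ipi,zklif] -> 13 lines: rsw gts agkva ipi zklif kdby zyi gqc iiuny lcqrv wghdm ckk xmb
Final line 1: rsw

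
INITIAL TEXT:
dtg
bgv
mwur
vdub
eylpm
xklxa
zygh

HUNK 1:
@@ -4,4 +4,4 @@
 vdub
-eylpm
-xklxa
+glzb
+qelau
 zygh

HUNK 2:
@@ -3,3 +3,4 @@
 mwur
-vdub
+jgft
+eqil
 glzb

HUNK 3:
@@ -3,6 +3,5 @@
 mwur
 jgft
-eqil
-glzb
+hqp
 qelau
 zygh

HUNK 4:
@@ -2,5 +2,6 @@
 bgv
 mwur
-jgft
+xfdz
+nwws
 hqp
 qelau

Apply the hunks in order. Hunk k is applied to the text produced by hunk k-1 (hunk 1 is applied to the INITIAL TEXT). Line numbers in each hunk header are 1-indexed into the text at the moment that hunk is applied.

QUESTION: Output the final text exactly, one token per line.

Hunk 1: at line 4 remove [eylpm,xklxa] add [glzb,qelau] -> 7 lines: dtg bgv mwur vdub glzb qelau zygh
Hunk 2: at line 3 remove [vdub] add [jgft,eqil] -> 8 lines: dtg bgv mwur jgft eqil glzb qelau zygh
Hunk 3: at line 3 remove [eqil,glzb] add [hqp] -> 7 lines: dtg bgv mwur jgft hqp qelau zygh
Hunk 4: at line 2 remove [jgft] add [xfdz,nwws] -> 8 lines: dtg bgv mwur xfdz nwws hqp qelau zygh

Answer: dtg
bgv
mwur
xfdz
nwws
hqp
qelau
zygh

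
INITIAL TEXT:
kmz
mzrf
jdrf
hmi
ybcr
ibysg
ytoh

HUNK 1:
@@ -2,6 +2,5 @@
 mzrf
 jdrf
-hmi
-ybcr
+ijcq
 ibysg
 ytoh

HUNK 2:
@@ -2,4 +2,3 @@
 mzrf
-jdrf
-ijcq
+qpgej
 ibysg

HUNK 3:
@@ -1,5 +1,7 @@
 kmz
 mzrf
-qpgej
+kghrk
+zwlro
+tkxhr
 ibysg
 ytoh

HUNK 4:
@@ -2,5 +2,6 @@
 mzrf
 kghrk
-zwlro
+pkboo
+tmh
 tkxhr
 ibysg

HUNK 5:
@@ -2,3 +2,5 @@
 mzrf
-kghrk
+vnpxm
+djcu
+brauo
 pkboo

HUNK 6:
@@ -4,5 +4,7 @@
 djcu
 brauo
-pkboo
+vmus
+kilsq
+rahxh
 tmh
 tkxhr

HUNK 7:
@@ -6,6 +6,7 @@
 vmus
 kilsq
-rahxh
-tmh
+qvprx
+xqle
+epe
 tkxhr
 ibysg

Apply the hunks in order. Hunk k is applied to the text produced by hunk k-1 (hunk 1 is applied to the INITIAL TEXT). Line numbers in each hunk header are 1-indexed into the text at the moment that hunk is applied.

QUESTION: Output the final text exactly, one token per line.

Hunk 1: at line 2 remove [hmi,ybcr] add [ijcq] -> 6 lines: kmz mzrf jdrf ijcq ibysg ytoh
Hunk 2: at line 2 remove [jdrf,ijcq] add [qpgej] -> 5 lines: kmz mzrf qpgej ibysg ytoh
Hunk 3: at line 1 remove [qpgej] add [kghrk,zwlro,tkxhr] -> 7 lines: kmz mzrf kghrk zwlro tkxhr ibysg ytoh
Hunk 4: at line 2 remove [zwlro] add [pkboo,tmh] -> 8 lines: kmz mzrf kghrk pkboo tmh tkxhr ibysg ytoh
Hunk 5: at line 2 remove [kghrk] add [vnpxm,djcu,brauo] -> 10 lines: kmz mzrf vnpxm djcu brauo pkboo tmh tkxhr ibysg ytoh
Hunk 6: at line 4 remove [pkboo] add [vmus,kilsq,rahxh] -> 12 lines: kmz mzrf vnpxm djcu brauo vmus kilsq rahxh tmh tkxhr ibysg ytoh
Hunk 7: at line 6 remove [rahxh,tmh] add [qvprx,xqle,epe] -> 13 lines: kmz mzrf vnpxm djcu brauo vmus kilsq qvprx xqle epe tkxhr ibysg ytoh

Answer: kmz
mzrf
vnpxm
djcu
brauo
vmus
kilsq
qvprx
xqle
epe
tkxhr
ibysg
ytoh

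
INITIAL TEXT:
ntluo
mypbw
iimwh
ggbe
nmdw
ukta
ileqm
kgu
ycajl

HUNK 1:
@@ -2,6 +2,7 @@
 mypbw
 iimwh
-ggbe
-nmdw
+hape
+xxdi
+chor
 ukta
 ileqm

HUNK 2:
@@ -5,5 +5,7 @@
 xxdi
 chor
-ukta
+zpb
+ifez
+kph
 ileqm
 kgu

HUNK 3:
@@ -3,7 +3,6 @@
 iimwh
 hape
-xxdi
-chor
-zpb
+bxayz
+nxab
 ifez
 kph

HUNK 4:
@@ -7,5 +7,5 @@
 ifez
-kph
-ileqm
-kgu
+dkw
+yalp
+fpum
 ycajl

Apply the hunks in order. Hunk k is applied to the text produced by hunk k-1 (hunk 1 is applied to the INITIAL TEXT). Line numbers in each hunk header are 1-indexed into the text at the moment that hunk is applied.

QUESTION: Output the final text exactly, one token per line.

Answer: ntluo
mypbw
iimwh
hape
bxayz
nxab
ifez
dkw
yalp
fpum
ycajl

Derivation:
Hunk 1: at line 2 remove [ggbe,nmdw] add [hape,xxdi,chor] -> 10 lines: ntluo mypbw iimwh hape xxdi chor ukta ileqm kgu ycajl
Hunk 2: at line 5 remove [ukta] add [zpb,ifez,kph] -> 12 lines: ntluo mypbw iimwh hape xxdi chor zpb ifez kph ileqm kgu ycajl
Hunk 3: at line 3 remove [xxdi,chor,zpb] add [bxayz,nxab] -> 11 lines: ntluo mypbw iimwh hape bxayz nxab ifez kph ileqm kgu ycajl
Hunk 4: at line 7 remove [kph,ileqm,kgu] add [dkw,yalp,fpum] -> 11 lines: ntluo mypbw iimwh hape bxayz nxab ifez dkw yalp fpum ycajl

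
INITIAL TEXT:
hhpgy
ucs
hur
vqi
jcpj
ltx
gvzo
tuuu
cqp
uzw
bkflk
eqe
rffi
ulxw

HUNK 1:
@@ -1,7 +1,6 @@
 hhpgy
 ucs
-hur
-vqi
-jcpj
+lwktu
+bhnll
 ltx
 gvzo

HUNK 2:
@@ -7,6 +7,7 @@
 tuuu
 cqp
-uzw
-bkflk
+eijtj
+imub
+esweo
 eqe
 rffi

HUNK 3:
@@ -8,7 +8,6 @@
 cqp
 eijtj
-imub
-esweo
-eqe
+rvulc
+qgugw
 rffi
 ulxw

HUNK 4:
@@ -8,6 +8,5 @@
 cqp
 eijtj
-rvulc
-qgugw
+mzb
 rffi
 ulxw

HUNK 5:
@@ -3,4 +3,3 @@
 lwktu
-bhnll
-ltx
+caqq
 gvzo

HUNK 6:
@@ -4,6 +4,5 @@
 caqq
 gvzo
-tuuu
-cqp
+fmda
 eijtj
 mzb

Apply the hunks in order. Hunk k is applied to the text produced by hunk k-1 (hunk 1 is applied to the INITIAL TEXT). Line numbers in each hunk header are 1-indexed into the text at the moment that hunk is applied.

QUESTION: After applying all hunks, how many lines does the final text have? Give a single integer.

Hunk 1: at line 1 remove [hur,vqi,jcpj] add [lwktu,bhnll] -> 13 lines: hhpgy ucs lwktu bhnll ltx gvzo tuuu cqp uzw bkflk eqe rffi ulxw
Hunk 2: at line 7 remove [uzw,bkflk] add [eijtj,imub,esweo] -> 14 lines: hhpgy ucs lwktu bhnll ltx gvzo tuuu cqp eijtj imub esweo eqe rffi ulxw
Hunk 3: at line 8 remove [imub,esweo,eqe] add [rvulc,qgugw] -> 13 lines: hhpgy ucs lwktu bhnll ltx gvzo tuuu cqp eijtj rvulc qgugw rffi ulxw
Hunk 4: at line 8 remove [rvulc,qgugw] add [mzb] -> 12 lines: hhpgy ucs lwktu bhnll ltx gvzo tuuu cqp eijtj mzb rffi ulxw
Hunk 5: at line 3 remove [bhnll,ltx] add [caqq] -> 11 lines: hhpgy ucs lwktu caqq gvzo tuuu cqp eijtj mzb rffi ulxw
Hunk 6: at line 4 remove [tuuu,cqp] add [fmda] -> 10 lines: hhpgy ucs lwktu caqq gvzo fmda eijtj mzb rffi ulxw
Final line count: 10

Answer: 10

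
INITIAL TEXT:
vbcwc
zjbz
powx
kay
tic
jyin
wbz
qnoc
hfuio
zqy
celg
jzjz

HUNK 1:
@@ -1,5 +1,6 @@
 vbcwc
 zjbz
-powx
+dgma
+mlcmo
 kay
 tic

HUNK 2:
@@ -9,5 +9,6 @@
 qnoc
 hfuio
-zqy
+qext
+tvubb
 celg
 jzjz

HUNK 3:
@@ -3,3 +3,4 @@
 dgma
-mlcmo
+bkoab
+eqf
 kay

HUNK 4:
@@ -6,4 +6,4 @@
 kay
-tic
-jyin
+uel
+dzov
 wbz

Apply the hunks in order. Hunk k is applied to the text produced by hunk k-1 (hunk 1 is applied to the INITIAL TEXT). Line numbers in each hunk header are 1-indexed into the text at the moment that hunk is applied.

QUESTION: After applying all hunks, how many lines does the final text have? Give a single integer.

Answer: 15

Derivation:
Hunk 1: at line 1 remove [powx] add [dgma,mlcmo] -> 13 lines: vbcwc zjbz dgma mlcmo kay tic jyin wbz qnoc hfuio zqy celg jzjz
Hunk 2: at line 9 remove [zqy] add [qext,tvubb] -> 14 lines: vbcwc zjbz dgma mlcmo kay tic jyin wbz qnoc hfuio qext tvubb celg jzjz
Hunk 3: at line 3 remove [mlcmo] add [bkoab,eqf] -> 15 lines: vbcwc zjbz dgma bkoab eqf kay tic jyin wbz qnoc hfuio qext tvubb celg jzjz
Hunk 4: at line 6 remove [tic,jyin] add [uel,dzov] -> 15 lines: vbcwc zjbz dgma bkoab eqf kay uel dzov wbz qnoc hfuio qext tvubb celg jzjz
Final line count: 15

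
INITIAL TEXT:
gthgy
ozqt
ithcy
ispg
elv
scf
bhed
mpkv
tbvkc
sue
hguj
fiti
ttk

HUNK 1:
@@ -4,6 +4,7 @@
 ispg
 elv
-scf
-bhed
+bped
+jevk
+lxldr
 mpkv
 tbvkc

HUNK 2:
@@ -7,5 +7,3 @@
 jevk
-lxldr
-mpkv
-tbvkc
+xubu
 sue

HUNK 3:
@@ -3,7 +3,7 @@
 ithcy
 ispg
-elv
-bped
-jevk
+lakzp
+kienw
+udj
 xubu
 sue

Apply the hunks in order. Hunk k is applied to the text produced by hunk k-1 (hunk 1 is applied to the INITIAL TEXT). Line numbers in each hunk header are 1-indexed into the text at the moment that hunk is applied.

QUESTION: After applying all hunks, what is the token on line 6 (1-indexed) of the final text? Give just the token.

Answer: kienw

Derivation:
Hunk 1: at line 4 remove [scf,bhed] add [bped,jevk,lxldr] -> 14 lines: gthgy ozqt ithcy ispg elv bped jevk lxldr mpkv tbvkc sue hguj fiti ttk
Hunk 2: at line 7 remove [lxldr,mpkv,tbvkc] add [xubu] -> 12 lines: gthgy ozqt ithcy ispg elv bped jevk xubu sue hguj fiti ttk
Hunk 3: at line 3 remove [elv,bped,jevk] add [lakzp,kienw,udj] -> 12 lines: gthgy ozqt ithcy ispg lakzp kienw udj xubu sue hguj fiti ttk
Final line 6: kienw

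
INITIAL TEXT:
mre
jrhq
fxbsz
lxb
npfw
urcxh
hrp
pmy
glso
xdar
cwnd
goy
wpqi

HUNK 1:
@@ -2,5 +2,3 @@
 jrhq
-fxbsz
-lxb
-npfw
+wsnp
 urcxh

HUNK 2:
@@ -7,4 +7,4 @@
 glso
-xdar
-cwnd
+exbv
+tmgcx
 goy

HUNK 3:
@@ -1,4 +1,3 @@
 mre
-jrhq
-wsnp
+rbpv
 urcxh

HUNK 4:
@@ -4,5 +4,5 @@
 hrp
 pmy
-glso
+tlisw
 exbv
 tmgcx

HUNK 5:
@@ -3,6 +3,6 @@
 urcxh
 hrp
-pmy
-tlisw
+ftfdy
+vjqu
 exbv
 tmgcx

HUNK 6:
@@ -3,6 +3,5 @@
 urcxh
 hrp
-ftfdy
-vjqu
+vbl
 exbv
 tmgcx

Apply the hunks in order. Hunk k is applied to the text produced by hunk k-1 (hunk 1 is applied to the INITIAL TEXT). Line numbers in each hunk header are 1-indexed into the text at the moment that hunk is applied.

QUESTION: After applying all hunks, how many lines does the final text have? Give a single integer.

Answer: 9

Derivation:
Hunk 1: at line 2 remove [fxbsz,lxb,npfw] add [wsnp] -> 11 lines: mre jrhq wsnp urcxh hrp pmy glso xdar cwnd goy wpqi
Hunk 2: at line 7 remove [xdar,cwnd] add [exbv,tmgcx] -> 11 lines: mre jrhq wsnp urcxh hrp pmy glso exbv tmgcx goy wpqi
Hunk 3: at line 1 remove [jrhq,wsnp] add [rbpv] -> 10 lines: mre rbpv urcxh hrp pmy glso exbv tmgcx goy wpqi
Hunk 4: at line 4 remove [glso] add [tlisw] -> 10 lines: mre rbpv urcxh hrp pmy tlisw exbv tmgcx goy wpqi
Hunk 5: at line 3 remove [pmy,tlisw] add [ftfdy,vjqu] -> 10 lines: mre rbpv urcxh hrp ftfdy vjqu exbv tmgcx goy wpqi
Hunk 6: at line 3 remove [ftfdy,vjqu] add [vbl] -> 9 lines: mre rbpv urcxh hrp vbl exbv tmgcx goy wpqi
Final line count: 9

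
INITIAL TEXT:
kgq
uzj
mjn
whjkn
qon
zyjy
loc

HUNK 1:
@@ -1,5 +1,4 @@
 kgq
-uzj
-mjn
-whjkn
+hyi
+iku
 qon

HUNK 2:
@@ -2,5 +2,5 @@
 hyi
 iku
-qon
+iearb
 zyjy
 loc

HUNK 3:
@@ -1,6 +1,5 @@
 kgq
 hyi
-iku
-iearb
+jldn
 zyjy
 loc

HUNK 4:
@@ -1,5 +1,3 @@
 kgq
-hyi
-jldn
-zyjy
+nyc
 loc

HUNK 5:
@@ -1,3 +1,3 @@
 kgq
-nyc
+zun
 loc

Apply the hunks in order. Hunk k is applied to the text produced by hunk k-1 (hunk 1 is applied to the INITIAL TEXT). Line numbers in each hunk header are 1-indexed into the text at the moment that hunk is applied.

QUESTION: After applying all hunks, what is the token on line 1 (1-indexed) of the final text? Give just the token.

Answer: kgq

Derivation:
Hunk 1: at line 1 remove [uzj,mjn,whjkn] add [hyi,iku] -> 6 lines: kgq hyi iku qon zyjy loc
Hunk 2: at line 2 remove [qon] add [iearb] -> 6 lines: kgq hyi iku iearb zyjy loc
Hunk 3: at line 1 remove [iku,iearb] add [jldn] -> 5 lines: kgq hyi jldn zyjy loc
Hunk 4: at line 1 remove [hyi,jldn,zyjy] add [nyc] -> 3 lines: kgq nyc loc
Hunk 5: at line 1 remove [nyc] add [zun] -> 3 lines: kgq zun loc
Final line 1: kgq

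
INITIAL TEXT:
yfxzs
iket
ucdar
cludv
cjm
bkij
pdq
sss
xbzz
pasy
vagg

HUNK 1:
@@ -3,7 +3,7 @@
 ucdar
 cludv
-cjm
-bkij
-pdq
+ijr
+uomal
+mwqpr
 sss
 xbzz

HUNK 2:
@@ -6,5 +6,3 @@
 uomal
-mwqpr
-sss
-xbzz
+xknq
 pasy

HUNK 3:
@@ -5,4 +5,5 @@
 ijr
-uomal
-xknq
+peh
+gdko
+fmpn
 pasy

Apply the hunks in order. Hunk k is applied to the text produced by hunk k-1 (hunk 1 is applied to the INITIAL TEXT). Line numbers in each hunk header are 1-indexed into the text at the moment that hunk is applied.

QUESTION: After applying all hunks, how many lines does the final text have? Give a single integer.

Hunk 1: at line 3 remove [cjm,bkij,pdq] add [ijr,uomal,mwqpr] -> 11 lines: yfxzs iket ucdar cludv ijr uomal mwqpr sss xbzz pasy vagg
Hunk 2: at line 6 remove [mwqpr,sss,xbzz] add [xknq] -> 9 lines: yfxzs iket ucdar cludv ijr uomal xknq pasy vagg
Hunk 3: at line 5 remove [uomal,xknq] add [peh,gdko,fmpn] -> 10 lines: yfxzs iket ucdar cludv ijr peh gdko fmpn pasy vagg
Final line count: 10

Answer: 10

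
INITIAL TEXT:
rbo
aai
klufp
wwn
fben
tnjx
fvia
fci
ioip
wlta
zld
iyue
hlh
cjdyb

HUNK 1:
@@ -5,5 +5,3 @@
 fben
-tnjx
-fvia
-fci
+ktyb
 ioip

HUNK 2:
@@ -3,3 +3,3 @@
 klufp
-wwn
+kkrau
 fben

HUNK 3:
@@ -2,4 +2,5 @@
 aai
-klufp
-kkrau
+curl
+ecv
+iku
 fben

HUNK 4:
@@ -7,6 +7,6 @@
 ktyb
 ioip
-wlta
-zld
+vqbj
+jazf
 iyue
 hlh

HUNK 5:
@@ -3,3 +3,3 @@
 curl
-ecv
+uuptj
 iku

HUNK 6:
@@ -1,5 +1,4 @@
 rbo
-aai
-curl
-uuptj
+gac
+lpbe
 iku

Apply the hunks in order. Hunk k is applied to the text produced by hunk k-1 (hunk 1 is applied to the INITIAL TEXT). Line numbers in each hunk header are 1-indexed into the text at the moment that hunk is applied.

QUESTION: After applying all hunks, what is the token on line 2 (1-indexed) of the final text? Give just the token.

Answer: gac

Derivation:
Hunk 1: at line 5 remove [tnjx,fvia,fci] add [ktyb] -> 12 lines: rbo aai klufp wwn fben ktyb ioip wlta zld iyue hlh cjdyb
Hunk 2: at line 3 remove [wwn] add [kkrau] -> 12 lines: rbo aai klufp kkrau fben ktyb ioip wlta zld iyue hlh cjdyb
Hunk 3: at line 2 remove [klufp,kkrau] add [curl,ecv,iku] -> 13 lines: rbo aai curl ecv iku fben ktyb ioip wlta zld iyue hlh cjdyb
Hunk 4: at line 7 remove [wlta,zld] add [vqbj,jazf] -> 13 lines: rbo aai curl ecv iku fben ktyb ioip vqbj jazf iyue hlh cjdyb
Hunk 5: at line 3 remove [ecv] add [uuptj] -> 13 lines: rbo aai curl uuptj iku fben ktyb ioip vqbj jazf iyue hlh cjdyb
Hunk 6: at line 1 remove [aai,curl,uuptj] add [gac,lpbe] -> 12 lines: rbo gac lpbe iku fben ktyb ioip vqbj jazf iyue hlh cjdyb
Final line 2: gac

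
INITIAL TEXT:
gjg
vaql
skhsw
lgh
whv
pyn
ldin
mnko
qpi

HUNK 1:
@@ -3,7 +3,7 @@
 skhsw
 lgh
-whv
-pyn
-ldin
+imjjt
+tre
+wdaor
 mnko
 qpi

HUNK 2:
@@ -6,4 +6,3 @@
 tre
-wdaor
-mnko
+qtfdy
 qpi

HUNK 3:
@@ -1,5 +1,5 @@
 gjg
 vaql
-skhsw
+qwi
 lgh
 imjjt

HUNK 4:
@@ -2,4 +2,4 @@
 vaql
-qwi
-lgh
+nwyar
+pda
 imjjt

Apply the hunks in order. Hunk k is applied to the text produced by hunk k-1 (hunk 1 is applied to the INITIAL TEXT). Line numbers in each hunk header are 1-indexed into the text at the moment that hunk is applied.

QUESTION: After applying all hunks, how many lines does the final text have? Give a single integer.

Hunk 1: at line 3 remove [whv,pyn,ldin] add [imjjt,tre,wdaor] -> 9 lines: gjg vaql skhsw lgh imjjt tre wdaor mnko qpi
Hunk 2: at line 6 remove [wdaor,mnko] add [qtfdy] -> 8 lines: gjg vaql skhsw lgh imjjt tre qtfdy qpi
Hunk 3: at line 1 remove [skhsw] add [qwi] -> 8 lines: gjg vaql qwi lgh imjjt tre qtfdy qpi
Hunk 4: at line 2 remove [qwi,lgh] add [nwyar,pda] -> 8 lines: gjg vaql nwyar pda imjjt tre qtfdy qpi
Final line count: 8

Answer: 8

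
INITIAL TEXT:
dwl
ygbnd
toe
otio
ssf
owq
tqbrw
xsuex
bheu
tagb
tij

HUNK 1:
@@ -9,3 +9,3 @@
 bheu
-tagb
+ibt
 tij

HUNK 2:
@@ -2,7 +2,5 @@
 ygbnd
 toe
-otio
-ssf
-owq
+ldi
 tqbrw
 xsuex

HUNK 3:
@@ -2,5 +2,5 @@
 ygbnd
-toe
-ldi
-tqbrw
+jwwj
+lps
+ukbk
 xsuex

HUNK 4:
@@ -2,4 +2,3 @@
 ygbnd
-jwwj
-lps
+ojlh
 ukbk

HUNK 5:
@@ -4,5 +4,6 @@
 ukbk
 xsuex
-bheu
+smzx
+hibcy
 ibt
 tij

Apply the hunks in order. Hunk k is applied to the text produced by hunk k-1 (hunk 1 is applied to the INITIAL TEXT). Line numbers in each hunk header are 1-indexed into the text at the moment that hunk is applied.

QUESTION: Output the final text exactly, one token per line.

Hunk 1: at line 9 remove [tagb] add [ibt] -> 11 lines: dwl ygbnd toe otio ssf owq tqbrw xsuex bheu ibt tij
Hunk 2: at line 2 remove [otio,ssf,owq] add [ldi] -> 9 lines: dwl ygbnd toe ldi tqbrw xsuex bheu ibt tij
Hunk 3: at line 2 remove [toe,ldi,tqbrw] add [jwwj,lps,ukbk] -> 9 lines: dwl ygbnd jwwj lps ukbk xsuex bheu ibt tij
Hunk 4: at line 2 remove [jwwj,lps] add [ojlh] -> 8 lines: dwl ygbnd ojlh ukbk xsuex bheu ibt tij
Hunk 5: at line 4 remove [bheu] add [smzx,hibcy] -> 9 lines: dwl ygbnd ojlh ukbk xsuex smzx hibcy ibt tij

Answer: dwl
ygbnd
ojlh
ukbk
xsuex
smzx
hibcy
ibt
tij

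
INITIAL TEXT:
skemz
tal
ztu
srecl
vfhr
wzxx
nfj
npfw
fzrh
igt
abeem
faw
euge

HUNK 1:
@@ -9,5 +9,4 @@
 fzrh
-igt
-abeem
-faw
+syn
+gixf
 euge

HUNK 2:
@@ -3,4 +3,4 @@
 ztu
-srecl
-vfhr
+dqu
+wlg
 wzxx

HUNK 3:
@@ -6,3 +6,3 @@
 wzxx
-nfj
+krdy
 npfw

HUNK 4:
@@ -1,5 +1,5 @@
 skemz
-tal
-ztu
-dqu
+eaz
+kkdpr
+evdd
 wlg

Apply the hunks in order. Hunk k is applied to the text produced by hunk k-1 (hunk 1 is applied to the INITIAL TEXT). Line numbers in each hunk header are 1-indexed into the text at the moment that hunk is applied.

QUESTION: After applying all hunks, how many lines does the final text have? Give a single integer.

Answer: 12

Derivation:
Hunk 1: at line 9 remove [igt,abeem,faw] add [syn,gixf] -> 12 lines: skemz tal ztu srecl vfhr wzxx nfj npfw fzrh syn gixf euge
Hunk 2: at line 3 remove [srecl,vfhr] add [dqu,wlg] -> 12 lines: skemz tal ztu dqu wlg wzxx nfj npfw fzrh syn gixf euge
Hunk 3: at line 6 remove [nfj] add [krdy] -> 12 lines: skemz tal ztu dqu wlg wzxx krdy npfw fzrh syn gixf euge
Hunk 4: at line 1 remove [tal,ztu,dqu] add [eaz,kkdpr,evdd] -> 12 lines: skemz eaz kkdpr evdd wlg wzxx krdy npfw fzrh syn gixf euge
Final line count: 12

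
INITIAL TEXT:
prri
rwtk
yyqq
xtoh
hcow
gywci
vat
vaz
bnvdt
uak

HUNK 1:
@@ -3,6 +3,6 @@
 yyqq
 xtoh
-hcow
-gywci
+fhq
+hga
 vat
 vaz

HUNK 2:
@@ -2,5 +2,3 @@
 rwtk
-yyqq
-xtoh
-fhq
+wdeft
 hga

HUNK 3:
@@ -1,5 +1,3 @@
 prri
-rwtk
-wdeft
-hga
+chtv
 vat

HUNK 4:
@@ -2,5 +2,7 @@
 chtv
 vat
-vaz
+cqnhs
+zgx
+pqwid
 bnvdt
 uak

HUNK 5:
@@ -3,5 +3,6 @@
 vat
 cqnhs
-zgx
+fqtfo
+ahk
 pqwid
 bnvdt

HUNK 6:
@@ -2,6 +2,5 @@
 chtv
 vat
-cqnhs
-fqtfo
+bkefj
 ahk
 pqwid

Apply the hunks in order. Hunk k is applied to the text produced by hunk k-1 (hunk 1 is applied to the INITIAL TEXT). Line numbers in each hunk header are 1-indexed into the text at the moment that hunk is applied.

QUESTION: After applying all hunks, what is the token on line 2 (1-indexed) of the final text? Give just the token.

Hunk 1: at line 3 remove [hcow,gywci] add [fhq,hga] -> 10 lines: prri rwtk yyqq xtoh fhq hga vat vaz bnvdt uak
Hunk 2: at line 2 remove [yyqq,xtoh,fhq] add [wdeft] -> 8 lines: prri rwtk wdeft hga vat vaz bnvdt uak
Hunk 3: at line 1 remove [rwtk,wdeft,hga] add [chtv] -> 6 lines: prri chtv vat vaz bnvdt uak
Hunk 4: at line 2 remove [vaz] add [cqnhs,zgx,pqwid] -> 8 lines: prri chtv vat cqnhs zgx pqwid bnvdt uak
Hunk 5: at line 3 remove [zgx] add [fqtfo,ahk] -> 9 lines: prri chtv vat cqnhs fqtfo ahk pqwid bnvdt uak
Hunk 6: at line 2 remove [cqnhs,fqtfo] add [bkefj] -> 8 lines: prri chtv vat bkefj ahk pqwid bnvdt uak
Final line 2: chtv

Answer: chtv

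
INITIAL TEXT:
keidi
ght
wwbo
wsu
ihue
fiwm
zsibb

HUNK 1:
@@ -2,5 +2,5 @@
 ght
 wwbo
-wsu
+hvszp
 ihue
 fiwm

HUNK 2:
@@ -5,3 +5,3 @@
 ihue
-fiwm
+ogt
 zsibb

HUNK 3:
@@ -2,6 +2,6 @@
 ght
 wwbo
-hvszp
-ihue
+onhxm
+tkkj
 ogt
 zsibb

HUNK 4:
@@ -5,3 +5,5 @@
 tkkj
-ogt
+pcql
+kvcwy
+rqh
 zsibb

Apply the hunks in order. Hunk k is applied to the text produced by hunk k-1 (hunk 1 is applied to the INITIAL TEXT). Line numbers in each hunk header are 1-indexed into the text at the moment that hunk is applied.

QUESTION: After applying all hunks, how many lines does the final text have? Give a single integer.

Answer: 9

Derivation:
Hunk 1: at line 2 remove [wsu] add [hvszp] -> 7 lines: keidi ght wwbo hvszp ihue fiwm zsibb
Hunk 2: at line 5 remove [fiwm] add [ogt] -> 7 lines: keidi ght wwbo hvszp ihue ogt zsibb
Hunk 3: at line 2 remove [hvszp,ihue] add [onhxm,tkkj] -> 7 lines: keidi ght wwbo onhxm tkkj ogt zsibb
Hunk 4: at line 5 remove [ogt] add [pcql,kvcwy,rqh] -> 9 lines: keidi ght wwbo onhxm tkkj pcql kvcwy rqh zsibb
Final line count: 9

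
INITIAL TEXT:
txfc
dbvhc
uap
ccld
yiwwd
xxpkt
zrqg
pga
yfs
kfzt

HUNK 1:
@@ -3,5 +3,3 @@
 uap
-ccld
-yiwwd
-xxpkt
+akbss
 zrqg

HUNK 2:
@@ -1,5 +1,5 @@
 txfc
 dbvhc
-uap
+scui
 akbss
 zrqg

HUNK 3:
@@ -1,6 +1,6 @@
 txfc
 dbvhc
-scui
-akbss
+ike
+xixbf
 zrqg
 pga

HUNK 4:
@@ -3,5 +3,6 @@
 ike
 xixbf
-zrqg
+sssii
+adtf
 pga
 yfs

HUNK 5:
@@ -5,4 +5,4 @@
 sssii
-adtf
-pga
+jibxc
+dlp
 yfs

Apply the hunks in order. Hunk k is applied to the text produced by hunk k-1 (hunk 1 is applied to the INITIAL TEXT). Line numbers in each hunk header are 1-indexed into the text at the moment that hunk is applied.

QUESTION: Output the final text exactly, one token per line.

Hunk 1: at line 3 remove [ccld,yiwwd,xxpkt] add [akbss] -> 8 lines: txfc dbvhc uap akbss zrqg pga yfs kfzt
Hunk 2: at line 1 remove [uap] add [scui] -> 8 lines: txfc dbvhc scui akbss zrqg pga yfs kfzt
Hunk 3: at line 1 remove [scui,akbss] add [ike,xixbf] -> 8 lines: txfc dbvhc ike xixbf zrqg pga yfs kfzt
Hunk 4: at line 3 remove [zrqg] add [sssii,adtf] -> 9 lines: txfc dbvhc ike xixbf sssii adtf pga yfs kfzt
Hunk 5: at line 5 remove [adtf,pga] add [jibxc,dlp] -> 9 lines: txfc dbvhc ike xixbf sssii jibxc dlp yfs kfzt

Answer: txfc
dbvhc
ike
xixbf
sssii
jibxc
dlp
yfs
kfzt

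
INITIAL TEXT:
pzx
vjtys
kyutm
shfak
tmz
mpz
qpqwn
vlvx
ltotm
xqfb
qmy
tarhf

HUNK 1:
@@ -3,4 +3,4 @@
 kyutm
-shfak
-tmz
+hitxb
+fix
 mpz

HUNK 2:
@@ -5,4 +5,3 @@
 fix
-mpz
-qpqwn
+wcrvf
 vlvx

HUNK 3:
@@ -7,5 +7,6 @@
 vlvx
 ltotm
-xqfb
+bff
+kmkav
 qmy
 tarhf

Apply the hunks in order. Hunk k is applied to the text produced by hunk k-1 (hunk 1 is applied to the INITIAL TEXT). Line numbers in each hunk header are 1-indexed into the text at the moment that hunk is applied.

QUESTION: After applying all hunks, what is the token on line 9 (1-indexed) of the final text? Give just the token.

Hunk 1: at line 3 remove [shfak,tmz] add [hitxb,fix] -> 12 lines: pzx vjtys kyutm hitxb fix mpz qpqwn vlvx ltotm xqfb qmy tarhf
Hunk 2: at line 5 remove [mpz,qpqwn] add [wcrvf] -> 11 lines: pzx vjtys kyutm hitxb fix wcrvf vlvx ltotm xqfb qmy tarhf
Hunk 3: at line 7 remove [xqfb] add [bff,kmkav] -> 12 lines: pzx vjtys kyutm hitxb fix wcrvf vlvx ltotm bff kmkav qmy tarhf
Final line 9: bff

Answer: bff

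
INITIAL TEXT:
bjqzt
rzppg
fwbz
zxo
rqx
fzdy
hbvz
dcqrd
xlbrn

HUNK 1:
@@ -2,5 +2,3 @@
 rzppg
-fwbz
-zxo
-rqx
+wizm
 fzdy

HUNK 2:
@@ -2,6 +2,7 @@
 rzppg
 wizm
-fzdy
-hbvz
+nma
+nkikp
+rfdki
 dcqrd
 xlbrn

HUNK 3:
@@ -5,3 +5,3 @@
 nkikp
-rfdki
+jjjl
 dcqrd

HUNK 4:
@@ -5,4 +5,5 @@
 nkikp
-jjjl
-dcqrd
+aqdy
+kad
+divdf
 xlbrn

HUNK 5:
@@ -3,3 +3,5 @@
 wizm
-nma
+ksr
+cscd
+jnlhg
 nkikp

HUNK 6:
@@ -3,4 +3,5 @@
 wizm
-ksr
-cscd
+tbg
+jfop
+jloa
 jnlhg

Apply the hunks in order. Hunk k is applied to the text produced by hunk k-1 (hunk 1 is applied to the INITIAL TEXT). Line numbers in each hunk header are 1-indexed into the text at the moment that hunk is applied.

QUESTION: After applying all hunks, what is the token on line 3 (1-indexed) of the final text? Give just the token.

Hunk 1: at line 2 remove [fwbz,zxo,rqx] add [wizm] -> 7 lines: bjqzt rzppg wizm fzdy hbvz dcqrd xlbrn
Hunk 2: at line 2 remove [fzdy,hbvz] add [nma,nkikp,rfdki] -> 8 lines: bjqzt rzppg wizm nma nkikp rfdki dcqrd xlbrn
Hunk 3: at line 5 remove [rfdki] add [jjjl] -> 8 lines: bjqzt rzppg wizm nma nkikp jjjl dcqrd xlbrn
Hunk 4: at line 5 remove [jjjl,dcqrd] add [aqdy,kad,divdf] -> 9 lines: bjqzt rzppg wizm nma nkikp aqdy kad divdf xlbrn
Hunk 5: at line 3 remove [nma] add [ksr,cscd,jnlhg] -> 11 lines: bjqzt rzppg wizm ksr cscd jnlhg nkikp aqdy kad divdf xlbrn
Hunk 6: at line 3 remove [ksr,cscd] add [tbg,jfop,jloa] -> 12 lines: bjqzt rzppg wizm tbg jfop jloa jnlhg nkikp aqdy kad divdf xlbrn
Final line 3: wizm

Answer: wizm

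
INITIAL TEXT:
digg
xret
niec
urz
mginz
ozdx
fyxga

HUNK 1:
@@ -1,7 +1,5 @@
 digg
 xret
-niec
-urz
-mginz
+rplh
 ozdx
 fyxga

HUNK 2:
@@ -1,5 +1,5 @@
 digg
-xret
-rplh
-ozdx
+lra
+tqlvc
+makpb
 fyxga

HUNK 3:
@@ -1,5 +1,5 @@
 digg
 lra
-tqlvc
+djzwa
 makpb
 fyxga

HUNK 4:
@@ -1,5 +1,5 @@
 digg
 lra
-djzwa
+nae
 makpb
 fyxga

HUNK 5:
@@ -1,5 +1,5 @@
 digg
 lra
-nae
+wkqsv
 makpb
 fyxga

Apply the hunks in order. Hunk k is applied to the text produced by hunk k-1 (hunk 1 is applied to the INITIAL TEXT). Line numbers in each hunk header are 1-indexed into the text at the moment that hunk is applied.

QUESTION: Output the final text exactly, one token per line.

Answer: digg
lra
wkqsv
makpb
fyxga

Derivation:
Hunk 1: at line 1 remove [niec,urz,mginz] add [rplh] -> 5 lines: digg xret rplh ozdx fyxga
Hunk 2: at line 1 remove [xret,rplh,ozdx] add [lra,tqlvc,makpb] -> 5 lines: digg lra tqlvc makpb fyxga
Hunk 3: at line 1 remove [tqlvc] add [djzwa] -> 5 lines: digg lra djzwa makpb fyxga
Hunk 4: at line 1 remove [djzwa] add [nae] -> 5 lines: digg lra nae makpb fyxga
Hunk 5: at line 1 remove [nae] add [wkqsv] -> 5 lines: digg lra wkqsv makpb fyxga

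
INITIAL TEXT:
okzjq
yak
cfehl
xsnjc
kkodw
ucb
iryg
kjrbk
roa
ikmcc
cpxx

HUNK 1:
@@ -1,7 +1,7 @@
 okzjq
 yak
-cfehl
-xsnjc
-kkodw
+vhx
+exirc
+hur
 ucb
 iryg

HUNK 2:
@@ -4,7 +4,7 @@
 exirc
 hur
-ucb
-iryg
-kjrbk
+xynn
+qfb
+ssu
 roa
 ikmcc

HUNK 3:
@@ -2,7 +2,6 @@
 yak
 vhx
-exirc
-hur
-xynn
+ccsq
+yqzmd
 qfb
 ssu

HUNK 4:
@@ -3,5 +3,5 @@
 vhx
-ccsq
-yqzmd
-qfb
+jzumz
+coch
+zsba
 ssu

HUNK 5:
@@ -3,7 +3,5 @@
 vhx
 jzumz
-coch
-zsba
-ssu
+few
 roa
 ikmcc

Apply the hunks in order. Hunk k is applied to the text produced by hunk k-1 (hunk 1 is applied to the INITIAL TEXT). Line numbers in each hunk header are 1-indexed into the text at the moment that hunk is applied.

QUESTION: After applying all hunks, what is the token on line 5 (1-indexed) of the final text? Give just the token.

Answer: few

Derivation:
Hunk 1: at line 1 remove [cfehl,xsnjc,kkodw] add [vhx,exirc,hur] -> 11 lines: okzjq yak vhx exirc hur ucb iryg kjrbk roa ikmcc cpxx
Hunk 2: at line 4 remove [ucb,iryg,kjrbk] add [xynn,qfb,ssu] -> 11 lines: okzjq yak vhx exirc hur xynn qfb ssu roa ikmcc cpxx
Hunk 3: at line 2 remove [exirc,hur,xynn] add [ccsq,yqzmd] -> 10 lines: okzjq yak vhx ccsq yqzmd qfb ssu roa ikmcc cpxx
Hunk 4: at line 3 remove [ccsq,yqzmd,qfb] add [jzumz,coch,zsba] -> 10 lines: okzjq yak vhx jzumz coch zsba ssu roa ikmcc cpxx
Hunk 5: at line 3 remove [coch,zsba,ssu] add [few] -> 8 lines: okzjq yak vhx jzumz few roa ikmcc cpxx
Final line 5: few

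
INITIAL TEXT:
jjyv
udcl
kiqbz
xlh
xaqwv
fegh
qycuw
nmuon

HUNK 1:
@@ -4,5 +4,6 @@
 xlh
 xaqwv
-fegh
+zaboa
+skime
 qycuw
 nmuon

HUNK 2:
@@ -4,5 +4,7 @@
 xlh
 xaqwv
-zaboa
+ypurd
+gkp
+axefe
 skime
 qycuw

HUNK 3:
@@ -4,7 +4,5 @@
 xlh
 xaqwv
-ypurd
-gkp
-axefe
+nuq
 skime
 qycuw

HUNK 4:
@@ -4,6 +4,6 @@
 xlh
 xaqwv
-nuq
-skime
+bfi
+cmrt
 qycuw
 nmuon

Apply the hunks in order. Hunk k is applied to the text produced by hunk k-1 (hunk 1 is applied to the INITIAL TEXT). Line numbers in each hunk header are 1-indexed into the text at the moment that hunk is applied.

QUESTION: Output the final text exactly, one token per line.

Hunk 1: at line 4 remove [fegh] add [zaboa,skime] -> 9 lines: jjyv udcl kiqbz xlh xaqwv zaboa skime qycuw nmuon
Hunk 2: at line 4 remove [zaboa] add [ypurd,gkp,axefe] -> 11 lines: jjyv udcl kiqbz xlh xaqwv ypurd gkp axefe skime qycuw nmuon
Hunk 3: at line 4 remove [ypurd,gkp,axefe] add [nuq] -> 9 lines: jjyv udcl kiqbz xlh xaqwv nuq skime qycuw nmuon
Hunk 4: at line 4 remove [nuq,skime] add [bfi,cmrt] -> 9 lines: jjyv udcl kiqbz xlh xaqwv bfi cmrt qycuw nmuon

Answer: jjyv
udcl
kiqbz
xlh
xaqwv
bfi
cmrt
qycuw
nmuon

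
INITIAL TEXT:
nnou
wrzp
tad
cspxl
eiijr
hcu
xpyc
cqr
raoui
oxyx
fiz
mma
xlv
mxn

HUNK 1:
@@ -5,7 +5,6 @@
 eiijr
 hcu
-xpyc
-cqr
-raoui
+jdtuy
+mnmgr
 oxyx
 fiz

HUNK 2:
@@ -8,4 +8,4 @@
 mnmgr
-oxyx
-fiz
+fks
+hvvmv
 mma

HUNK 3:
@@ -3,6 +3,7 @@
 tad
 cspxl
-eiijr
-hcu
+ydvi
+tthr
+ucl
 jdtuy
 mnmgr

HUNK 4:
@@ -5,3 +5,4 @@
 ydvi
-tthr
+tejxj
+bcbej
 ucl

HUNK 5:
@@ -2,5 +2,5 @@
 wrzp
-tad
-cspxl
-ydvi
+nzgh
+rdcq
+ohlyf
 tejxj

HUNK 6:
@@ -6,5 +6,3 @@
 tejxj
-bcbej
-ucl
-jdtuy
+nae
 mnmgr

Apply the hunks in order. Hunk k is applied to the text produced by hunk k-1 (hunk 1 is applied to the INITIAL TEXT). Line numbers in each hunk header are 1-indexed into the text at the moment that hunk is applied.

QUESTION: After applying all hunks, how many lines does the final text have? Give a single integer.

Hunk 1: at line 5 remove [xpyc,cqr,raoui] add [jdtuy,mnmgr] -> 13 lines: nnou wrzp tad cspxl eiijr hcu jdtuy mnmgr oxyx fiz mma xlv mxn
Hunk 2: at line 8 remove [oxyx,fiz] add [fks,hvvmv] -> 13 lines: nnou wrzp tad cspxl eiijr hcu jdtuy mnmgr fks hvvmv mma xlv mxn
Hunk 3: at line 3 remove [eiijr,hcu] add [ydvi,tthr,ucl] -> 14 lines: nnou wrzp tad cspxl ydvi tthr ucl jdtuy mnmgr fks hvvmv mma xlv mxn
Hunk 4: at line 5 remove [tthr] add [tejxj,bcbej] -> 15 lines: nnou wrzp tad cspxl ydvi tejxj bcbej ucl jdtuy mnmgr fks hvvmv mma xlv mxn
Hunk 5: at line 2 remove [tad,cspxl,ydvi] add [nzgh,rdcq,ohlyf] -> 15 lines: nnou wrzp nzgh rdcq ohlyf tejxj bcbej ucl jdtuy mnmgr fks hvvmv mma xlv mxn
Hunk 6: at line 6 remove [bcbej,ucl,jdtuy] add [nae] -> 13 lines: nnou wrzp nzgh rdcq ohlyf tejxj nae mnmgr fks hvvmv mma xlv mxn
Final line count: 13

Answer: 13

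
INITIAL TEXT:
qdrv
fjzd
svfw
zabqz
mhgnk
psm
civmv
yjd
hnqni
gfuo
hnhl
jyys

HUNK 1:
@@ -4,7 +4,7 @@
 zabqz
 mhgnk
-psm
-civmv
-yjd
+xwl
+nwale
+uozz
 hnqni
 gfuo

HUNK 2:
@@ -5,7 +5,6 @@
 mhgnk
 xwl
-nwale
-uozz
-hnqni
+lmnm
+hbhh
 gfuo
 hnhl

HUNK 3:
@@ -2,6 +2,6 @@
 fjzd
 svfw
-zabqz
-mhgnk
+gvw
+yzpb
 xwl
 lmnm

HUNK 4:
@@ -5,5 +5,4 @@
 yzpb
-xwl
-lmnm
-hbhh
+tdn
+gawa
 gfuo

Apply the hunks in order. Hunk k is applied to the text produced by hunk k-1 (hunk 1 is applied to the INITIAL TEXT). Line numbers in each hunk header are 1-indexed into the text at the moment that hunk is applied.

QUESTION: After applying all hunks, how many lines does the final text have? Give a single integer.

Answer: 10

Derivation:
Hunk 1: at line 4 remove [psm,civmv,yjd] add [xwl,nwale,uozz] -> 12 lines: qdrv fjzd svfw zabqz mhgnk xwl nwale uozz hnqni gfuo hnhl jyys
Hunk 2: at line 5 remove [nwale,uozz,hnqni] add [lmnm,hbhh] -> 11 lines: qdrv fjzd svfw zabqz mhgnk xwl lmnm hbhh gfuo hnhl jyys
Hunk 3: at line 2 remove [zabqz,mhgnk] add [gvw,yzpb] -> 11 lines: qdrv fjzd svfw gvw yzpb xwl lmnm hbhh gfuo hnhl jyys
Hunk 4: at line 5 remove [xwl,lmnm,hbhh] add [tdn,gawa] -> 10 lines: qdrv fjzd svfw gvw yzpb tdn gawa gfuo hnhl jyys
Final line count: 10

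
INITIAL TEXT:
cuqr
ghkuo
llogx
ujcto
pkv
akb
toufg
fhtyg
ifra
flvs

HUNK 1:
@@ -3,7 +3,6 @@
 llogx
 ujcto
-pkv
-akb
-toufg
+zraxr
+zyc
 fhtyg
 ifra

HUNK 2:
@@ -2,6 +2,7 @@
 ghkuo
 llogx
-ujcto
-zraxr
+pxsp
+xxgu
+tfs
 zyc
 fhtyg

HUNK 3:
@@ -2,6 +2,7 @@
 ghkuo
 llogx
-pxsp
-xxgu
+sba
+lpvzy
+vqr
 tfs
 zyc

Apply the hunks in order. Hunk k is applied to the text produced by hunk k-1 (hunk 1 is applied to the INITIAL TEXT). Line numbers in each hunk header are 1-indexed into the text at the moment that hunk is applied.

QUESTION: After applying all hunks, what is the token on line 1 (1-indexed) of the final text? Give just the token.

Hunk 1: at line 3 remove [pkv,akb,toufg] add [zraxr,zyc] -> 9 lines: cuqr ghkuo llogx ujcto zraxr zyc fhtyg ifra flvs
Hunk 2: at line 2 remove [ujcto,zraxr] add [pxsp,xxgu,tfs] -> 10 lines: cuqr ghkuo llogx pxsp xxgu tfs zyc fhtyg ifra flvs
Hunk 3: at line 2 remove [pxsp,xxgu] add [sba,lpvzy,vqr] -> 11 lines: cuqr ghkuo llogx sba lpvzy vqr tfs zyc fhtyg ifra flvs
Final line 1: cuqr

Answer: cuqr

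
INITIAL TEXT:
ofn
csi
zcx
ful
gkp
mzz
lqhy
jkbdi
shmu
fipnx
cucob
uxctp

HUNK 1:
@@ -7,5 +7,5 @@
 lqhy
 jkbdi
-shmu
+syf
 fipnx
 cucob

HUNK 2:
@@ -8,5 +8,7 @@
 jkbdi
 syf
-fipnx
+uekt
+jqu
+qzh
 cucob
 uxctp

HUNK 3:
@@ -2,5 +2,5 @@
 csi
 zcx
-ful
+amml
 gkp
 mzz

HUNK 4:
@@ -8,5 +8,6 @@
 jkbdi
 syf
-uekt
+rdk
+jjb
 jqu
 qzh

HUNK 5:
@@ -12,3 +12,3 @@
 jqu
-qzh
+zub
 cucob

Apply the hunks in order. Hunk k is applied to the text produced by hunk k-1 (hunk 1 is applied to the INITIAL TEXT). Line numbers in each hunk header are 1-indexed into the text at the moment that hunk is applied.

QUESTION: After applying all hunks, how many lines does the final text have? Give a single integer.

Hunk 1: at line 7 remove [shmu] add [syf] -> 12 lines: ofn csi zcx ful gkp mzz lqhy jkbdi syf fipnx cucob uxctp
Hunk 2: at line 8 remove [fipnx] add [uekt,jqu,qzh] -> 14 lines: ofn csi zcx ful gkp mzz lqhy jkbdi syf uekt jqu qzh cucob uxctp
Hunk 3: at line 2 remove [ful] add [amml] -> 14 lines: ofn csi zcx amml gkp mzz lqhy jkbdi syf uekt jqu qzh cucob uxctp
Hunk 4: at line 8 remove [uekt] add [rdk,jjb] -> 15 lines: ofn csi zcx amml gkp mzz lqhy jkbdi syf rdk jjb jqu qzh cucob uxctp
Hunk 5: at line 12 remove [qzh] add [zub] -> 15 lines: ofn csi zcx amml gkp mzz lqhy jkbdi syf rdk jjb jqu zub cucob uxctp
Final line count: 15

Answer: 15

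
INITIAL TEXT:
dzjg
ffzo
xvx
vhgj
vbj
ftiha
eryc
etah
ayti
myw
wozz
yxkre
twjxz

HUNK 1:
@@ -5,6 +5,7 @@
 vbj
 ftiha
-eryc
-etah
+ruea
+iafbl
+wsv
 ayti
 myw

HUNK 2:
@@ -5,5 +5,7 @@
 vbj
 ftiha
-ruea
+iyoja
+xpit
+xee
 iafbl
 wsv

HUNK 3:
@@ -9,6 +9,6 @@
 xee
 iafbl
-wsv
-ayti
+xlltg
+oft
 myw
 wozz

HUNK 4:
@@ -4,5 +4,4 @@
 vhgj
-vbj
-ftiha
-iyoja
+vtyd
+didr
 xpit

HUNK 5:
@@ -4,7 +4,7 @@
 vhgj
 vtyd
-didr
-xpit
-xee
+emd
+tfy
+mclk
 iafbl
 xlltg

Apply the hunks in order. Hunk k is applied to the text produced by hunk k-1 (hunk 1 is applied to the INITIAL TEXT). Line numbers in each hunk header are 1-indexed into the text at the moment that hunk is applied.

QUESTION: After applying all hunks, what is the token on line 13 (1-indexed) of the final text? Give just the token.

Answer: wozz

Derivation:
Hunk 1: at line 5 remove [eryc,etah] add [ruea,iafbl,wsv] -> 14 lines: dzjg ffzo xvx vhgj vbj ftiha ruea iafbl wsv ayti myw wozz yxkre twjxz
Hunk 2: at line 5 remove [ruea] add [iyoja,xpit,xee] -> 16 lines: dzjg ffzo xvx vhgj vbj ftiha iyoja xpit xee iafbl wsv ayti myw wozz yxkre twjxz
Hunk 3: at line 9 remove [wsv,ayti] add [xlltg,oft] -> 16 lines: dzjg ffzo xvx vhgj vbj ftiha iyoja xpit xee iafbl xlltg oft myw wozz yxkre twjxz
Hunk 4: at line 4 remove [vbj,ftiha,iyoja] add [vtyd,didr] -> 15 lines: dzjg ffzo xvx vhgj vtyd didr xpit xee iafbl xlltg oft myw wozz yxkre twjxz
Hunk 5: at line 4 remove [didr,xpit,xee] add [emd,tfy,mclk] -> 15 lines: dzjg ffzo xvx vhgj vtyd emd tfy mclk iafbl xlltg oft myw wozz yxkre twjxz
Final line 13: wozz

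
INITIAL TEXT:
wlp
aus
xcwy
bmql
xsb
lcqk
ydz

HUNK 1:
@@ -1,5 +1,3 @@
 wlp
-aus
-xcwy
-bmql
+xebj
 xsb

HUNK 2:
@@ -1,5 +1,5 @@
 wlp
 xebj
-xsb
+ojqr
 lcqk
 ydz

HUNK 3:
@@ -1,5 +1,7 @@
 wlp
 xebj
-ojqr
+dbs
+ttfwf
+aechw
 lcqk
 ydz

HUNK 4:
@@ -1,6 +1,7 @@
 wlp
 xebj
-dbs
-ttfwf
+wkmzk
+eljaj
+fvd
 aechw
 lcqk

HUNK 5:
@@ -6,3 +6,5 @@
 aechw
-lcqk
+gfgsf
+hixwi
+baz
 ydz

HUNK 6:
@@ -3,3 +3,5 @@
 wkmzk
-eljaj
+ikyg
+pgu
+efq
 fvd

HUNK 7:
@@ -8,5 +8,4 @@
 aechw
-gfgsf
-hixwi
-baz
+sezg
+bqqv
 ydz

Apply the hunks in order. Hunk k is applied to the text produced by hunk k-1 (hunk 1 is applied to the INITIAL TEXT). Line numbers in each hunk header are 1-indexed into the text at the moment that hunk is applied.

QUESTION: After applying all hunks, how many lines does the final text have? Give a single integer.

Hunk 1: at line 1 remove [aus,xcwy,bmql] add [xebj] -> 5 lines: wlp xebj xsb lcqk ydz
Hunk 2: at line 1 remove [xsb] add [ojqr] -> 5 lines: wlp xebj ojqr lcqk ydz
Hunk 3: at line 1 remove [ojqr] add [dbs,ttfwf,aechw] -> 7 lines: wlp xebj dbs ttfwf aechw lcqk ydz
Hunk 4: at line 1 remove [dbs,ttfwf] add [wkmzk,eljaj,fvd] -> 8 lines: wlp xebj wkmzk eljaj fvd aechw lcqk ydz
Hunk 5: at line 6 remove [lcqk] add [gfgsf,hixwi,baz] -> 10 lines: wlp xebj wkmzk eljaj fvd aechw gfgsf hixwi baz ydz
Hunk 6: at line 3 remove [eljaj] add [ikyg,pgu,efq] -> 12 lines: wlp xebj wkmzk ikyg pgu efq fvd aechw gfgsf hixwi baz ydz
Hunk 7: at line 8 remove [gfgsf,hixwi,baz] add [sezg,bqqv] -> 11 lines: wlp xebj wkmzk ikyg pgu efq fvd aechw sezg bqqv ydz
Final line count: 11

Answer: 11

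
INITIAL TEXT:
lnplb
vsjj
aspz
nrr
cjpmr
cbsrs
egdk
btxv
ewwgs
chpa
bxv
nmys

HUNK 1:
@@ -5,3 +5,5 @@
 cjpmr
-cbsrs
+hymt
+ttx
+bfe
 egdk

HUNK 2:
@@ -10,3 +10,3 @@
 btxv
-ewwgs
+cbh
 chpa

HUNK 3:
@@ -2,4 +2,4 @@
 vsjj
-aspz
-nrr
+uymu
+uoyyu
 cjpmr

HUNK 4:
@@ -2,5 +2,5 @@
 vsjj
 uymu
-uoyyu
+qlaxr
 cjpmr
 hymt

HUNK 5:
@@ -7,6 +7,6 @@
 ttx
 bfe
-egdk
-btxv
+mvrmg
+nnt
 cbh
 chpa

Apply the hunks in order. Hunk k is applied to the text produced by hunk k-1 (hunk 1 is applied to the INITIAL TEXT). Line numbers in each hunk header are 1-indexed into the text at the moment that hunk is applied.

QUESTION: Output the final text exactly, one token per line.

Answer: lnplb
vsjj
uymu
qlaxr
cjpmr
hymt
ttx
bfe
mvrmg
nnt
cbh
chpa
bxv
nmys

Derivation:
Hunk 1: at line 5 remove [cbsrs] add [hymt,ttx,bfe] -> 14 lines: lnplb vsjj aspz nrr cjpmr hymt ttx bfe egdk btxv ewwgs chpa bxv nmys
Hunk 2: at line 10 remove [ewwgs] add [cbh] -> 14 lines: lnplb vsjj aspz nrr cjpmr hymt ttx bfe egdk btxv cbh chpa bxv nmys
Hunk 3: at line 2 remove [aspz,nrr] add [uymu,uoyyu] -> 14 lines: lnplb vsjj uymu uoyyu cjpmr hymt ttx bfe egdk btxv cbh chpa bxv nmys
Hunk 4: at line 2 remove [uoyyu] add [qlaxr] -> 14 lines: lnplb vsjj uymu qlaxr cjpmr hymt ttx bfe egdk btxv cbh chpa bxv nmys
Hunk 5: at line 7 remove [egdk,btxv] add [mvrmg,nnt] -> 14 lines: lnplb vsjj uymu qlaxr cjpmr hymt ttx bfe mvrmg nnt cbh chpa bxv nmys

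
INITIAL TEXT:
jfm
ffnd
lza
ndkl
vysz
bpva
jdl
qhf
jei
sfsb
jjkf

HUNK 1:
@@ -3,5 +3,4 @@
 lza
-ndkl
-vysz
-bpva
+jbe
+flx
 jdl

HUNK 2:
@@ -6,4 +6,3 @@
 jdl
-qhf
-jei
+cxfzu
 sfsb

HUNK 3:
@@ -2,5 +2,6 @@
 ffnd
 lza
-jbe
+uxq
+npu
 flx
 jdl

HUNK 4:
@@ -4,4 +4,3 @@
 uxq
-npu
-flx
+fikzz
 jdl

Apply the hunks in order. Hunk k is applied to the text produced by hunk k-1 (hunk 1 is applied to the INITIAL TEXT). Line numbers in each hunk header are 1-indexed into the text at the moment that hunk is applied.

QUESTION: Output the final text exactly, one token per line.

Hunk 1: at line 3 remove [ndkl,vysz,bpva] add [jbe,flx] -> 10 lines: jfm ffnd lza jbe flx jdl qhf jei sfsb jjkf
Hunk 2: at line 6 remove [qhf,jei] add [cxfzu] -> 9 lines: jfm ffnd lza jbe flx jdl cxfzu sfsb jjkf
Hunk 3: at line 2 remove [jbe] add [uxq,npu] -> 10 lines: jfm ffnd lza uxq npu flx jdl cxfzu sfsb jjkf
Hunk 4: at line 4 remove [npu,flx] add [fikzz] -> 9 lines: jfm ffnd lza uxq fikzz jdl cxfzu sfsb jjkf

Answer: jfm
ffnd
lza
uxq
fikzz
jdl
cxfzu
sfsb
jjkf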